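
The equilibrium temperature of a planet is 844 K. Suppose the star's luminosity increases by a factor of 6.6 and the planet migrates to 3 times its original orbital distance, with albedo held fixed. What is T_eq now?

T_eq ∝ L^(1/4) · d^(−1/2).
T′ = 844 × 6.6^(1/4) / 3^(1/2) = 781 K.

T_eq ≈ 781 K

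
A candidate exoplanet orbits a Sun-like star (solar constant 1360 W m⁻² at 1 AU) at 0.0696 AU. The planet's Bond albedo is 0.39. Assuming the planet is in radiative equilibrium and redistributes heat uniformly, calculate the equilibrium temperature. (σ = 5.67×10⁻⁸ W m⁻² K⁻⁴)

Flux at 0.0696 AU: S = 1360/0.0696² = 2.81×10⁵ W m⁻².
Energy balance: absorbed = emitted ⇒ πR²·S(1−A) = 4πR²·σT_eq⁴, so T_eq⁴ = S(1−A)/(4σ).
T_eq = [2.81×10⁵ × 0.61 / (4 × 5.67×10⁻⁸)]^(1/4) = (7.55×10¹¹)^(1/4) = 932 K.

T_eq ≈ 932 K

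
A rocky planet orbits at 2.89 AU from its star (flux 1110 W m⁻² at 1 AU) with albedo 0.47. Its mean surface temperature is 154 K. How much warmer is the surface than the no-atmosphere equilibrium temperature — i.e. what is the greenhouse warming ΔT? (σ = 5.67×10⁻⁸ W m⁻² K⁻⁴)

ΔT ≈ 21.2 K

S = 1110/2.89² = 132.9 W m⁻².
T_eq = [S(1−A)/(4σ)]^(1/4) = [132.9×0.53/(4×5.67×10⁻⁸)]^(1/4) = 132.8 K.
ΔT = T_surf − T_eq = 154 − 132.8.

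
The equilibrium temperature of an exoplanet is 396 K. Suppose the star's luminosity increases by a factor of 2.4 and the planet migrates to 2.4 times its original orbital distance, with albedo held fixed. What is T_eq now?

T_eq ∝ L^(1/4) · d^(−1/2).
T′ = 396 × 2.4^(1/4) / 2.4^(1/2) = 318 K.

T_eq ≈ 318 K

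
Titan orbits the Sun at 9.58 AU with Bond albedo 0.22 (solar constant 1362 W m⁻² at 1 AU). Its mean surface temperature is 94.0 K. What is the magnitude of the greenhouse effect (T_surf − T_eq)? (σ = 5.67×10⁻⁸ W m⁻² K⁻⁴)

S = 1362/9.58² = 14.84 W m⁻².
T_eq = [S(1−A)/(4σ)]^(1/4) = [14.84×0.78/(4×5.67×10⁻⁸)]^(1/4) = 84.5 K.
ΔT = T_surf − T_eq = 94 − 84.5.

ΔT ≈ 9.5 K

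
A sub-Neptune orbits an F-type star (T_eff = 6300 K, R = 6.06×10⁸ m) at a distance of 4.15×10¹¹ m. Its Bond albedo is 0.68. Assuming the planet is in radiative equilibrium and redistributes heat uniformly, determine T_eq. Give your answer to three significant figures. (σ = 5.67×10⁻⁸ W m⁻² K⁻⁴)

L = 4πR_⋆²σT_⋆⁴ = 4π(6.06×10⁸)² × 5.67×10⁻⁸ × (6300)⁴ = 4.12×10²⁶ W.
S = L/(4πd²) = 190 W m⁻².
Energy balance: absorbed = emitted ⇒ πR²·S(1−A) = 4πR²·σT_eq⁴, so T_eq⁴ = S(1−A)/(4σ).
T_eq = [190 × 0.32 / (4 × 5.67×10⁻⁸)]^(1/4) = (2.69×10⁸)^(1/4) = 128 K.

T_eq ≈ 128 K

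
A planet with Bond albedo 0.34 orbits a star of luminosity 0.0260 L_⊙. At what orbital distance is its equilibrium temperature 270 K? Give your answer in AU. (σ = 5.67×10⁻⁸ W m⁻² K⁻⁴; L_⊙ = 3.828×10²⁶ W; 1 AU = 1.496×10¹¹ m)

L = 0.0260 × 3.828×10²⁶ = 9.95×10²⁴ W.
From T_eq⁴ = L(1−A)/(16πσd²): d = √[L(1−A)/(16πσT_eq⁴)].
d = √[9.95×10²⁴ × 0.66 / (16π × 5.67×10⁻⁸ × (270)⁴)] = 2.08×10¹⁰ m = 0.139 AU.

d ≈ 0.139 AU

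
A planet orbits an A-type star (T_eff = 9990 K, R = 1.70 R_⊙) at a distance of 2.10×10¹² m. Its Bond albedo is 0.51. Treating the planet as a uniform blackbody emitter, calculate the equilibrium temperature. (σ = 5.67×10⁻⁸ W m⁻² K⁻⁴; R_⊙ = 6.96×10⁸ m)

R_⋆ = 1.70 × 6.96×10⁸ = 1.18×10⁹ m.
L = 4πR_⋆²σT_⋆⁴ = 4π(1.18×10⁹)² × 5.67×10⁻⁸ × (9990)⁴ = 9.94×10²⁷ W.
S = L/(4πd²) = 179 W m⁻².
Energy balance: absorbed = emitted ⇒ πR²·S(1−A) = 4πR²·σT_eq⁴, so T_eq⁴ = S(1−A)/(4σ).
T_eq = [179 × 0.49 / (4 × 5.67×10⁻⁸)]^(1/4) = (3.87×10⁸)^(1/4) = 140 K.

T_eq ≈ 140 K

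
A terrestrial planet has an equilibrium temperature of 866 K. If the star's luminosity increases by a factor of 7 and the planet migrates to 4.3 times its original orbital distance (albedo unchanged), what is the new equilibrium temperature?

T_eq ∝ L^(1/4) · d^(−1/2).
T′ = 866 × 7^(1/4) / 4.3^(1/2) = 679 K.

T_eq ≈ 679 K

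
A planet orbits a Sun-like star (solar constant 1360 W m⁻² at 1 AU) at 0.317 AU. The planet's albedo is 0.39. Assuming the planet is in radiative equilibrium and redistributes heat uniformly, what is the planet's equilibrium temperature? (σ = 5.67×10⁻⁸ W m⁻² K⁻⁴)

Flux at 0.317 AU: S = 1360/0.317² = 1.35×10⁴ W m⁻².
Energy balance: absorbed = emitted ⇒ πR²·S(1−A) = 4πR²·σT_eq⁴, so T_eq⁴ = S(1−A)/(4σ).
T_eq = [1.35×10⁴ × 0.61 / (4 × 5.67×10⁻⁸)]^(1/4) = (3.64×10¹⁰)^(1/4) = 437 K.

T_eq ≈ 437 K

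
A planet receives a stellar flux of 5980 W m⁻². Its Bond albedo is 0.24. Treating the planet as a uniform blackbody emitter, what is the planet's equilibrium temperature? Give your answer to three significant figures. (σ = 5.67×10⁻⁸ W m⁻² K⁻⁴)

T_eq ≈ 376 K

Energy balance: absorbed = emitted ⇒ πR²·S(1−A) = 4πR²·σT_eq⁴, so T_eq⁴ = S(1−A)/(4σ).
T_eq = [5980 × 0.76 / (4 × 5.67×10⁻⁸)]^(1/4) = (2.00×10¹⁰)^(1/4) = 376 K.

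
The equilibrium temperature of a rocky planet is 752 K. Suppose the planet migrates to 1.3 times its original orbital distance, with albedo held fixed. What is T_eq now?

T_eq ∝ L^(1/4) · d^(−1/2).
T′ = 752 / 1.3^(1/2) = 660 K.

T_eq ≈ 660 K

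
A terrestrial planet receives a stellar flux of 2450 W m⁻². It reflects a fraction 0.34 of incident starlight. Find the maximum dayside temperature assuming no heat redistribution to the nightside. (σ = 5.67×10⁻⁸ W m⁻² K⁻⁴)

With no redistribution each surface element balances locally: S(1−A) = σT⁴.
T = [2450 × 0.66 / 5.67×10⁻⁸]^(1/4) = (2.85×10¹⁰)^(1/4) = 411 K.

T_ss ≈ 411 K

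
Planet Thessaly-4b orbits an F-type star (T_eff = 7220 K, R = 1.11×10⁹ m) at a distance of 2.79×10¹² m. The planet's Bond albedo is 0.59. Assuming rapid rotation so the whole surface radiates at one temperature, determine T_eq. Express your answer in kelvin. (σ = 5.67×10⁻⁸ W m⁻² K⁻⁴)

L = 4πR_⋆²σT_⋆⁴ = 4π(1.11×10⁹)² × 5.67×10⁻⁸ × (7220)⁴ = 2.39×10²⁷ W.
S = L/(4πd²) = 24.4 W m⁻².
Energy balance: absorbed = emitted ⇒ πR²·S(1−A) = 4πR²·σT_eq⁴, so T_eq⁴ = S(1−A)/(4σ).
T_eq = [24.4 × 0.41 / (4 × 5.67×10⁻⁸)]^(1/4) = (4.41×10⁷)^(1/4) = 81.5 K.

T_eq ≈ 81.5 K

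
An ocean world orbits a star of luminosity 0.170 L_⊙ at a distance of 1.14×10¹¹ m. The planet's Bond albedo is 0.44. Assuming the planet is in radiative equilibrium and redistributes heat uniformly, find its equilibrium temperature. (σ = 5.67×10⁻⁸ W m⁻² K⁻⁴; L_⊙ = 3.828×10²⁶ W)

T_eq ≈ 177 K

L = 0.170 × 3.828×10²⁶ = 6.51×10²⁵ W.
Flux: S = L/(4πd²) = 6.51×10²⁵/(4π×(1.14×10¹¹)²) = 398 W m⁻².
Energy balance: absorbed = emitted ⇒ πR²·S(1−A) = 4πR²·σT_eq⁴, so T_eq⁴ = S(1−A)/(4σ).
T_eq = [398 × 0.56 / (4 × 5.67×10⁻⁸)]^(1/4) = (9.84×10⁸)^(1/4) = 177 K.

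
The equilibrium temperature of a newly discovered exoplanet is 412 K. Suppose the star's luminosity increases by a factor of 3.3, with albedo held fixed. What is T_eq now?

T_eq ∝ L^(1/4) · d^(−1/2).
T′ = 412 × 3.3^(1/4) = 555 K.

T_eq ≈ 555 K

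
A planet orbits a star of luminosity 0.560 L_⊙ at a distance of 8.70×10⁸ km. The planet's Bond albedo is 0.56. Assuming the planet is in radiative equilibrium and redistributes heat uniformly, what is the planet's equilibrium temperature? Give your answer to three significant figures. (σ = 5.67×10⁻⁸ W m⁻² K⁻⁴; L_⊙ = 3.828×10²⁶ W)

T_eq ≈ 81.3 K

d = 8.70×10⁸ km = 8.70×10¹¹ m.
L = 0.560 × 3.828×10²⁶ = 2.14×10²⁶ W.
Flux: S = L/(4πd²) = 2.14×10²⁶/(4π×(8.70×10¹¹)²) = 22.5 W m⁻².
Energy balance: absorbed = emitted ⇒ πR²·S(1−A) = 4πR²·σT_eq⁴, so T_eq⁴ = S(1−A)/(4σ).
T_eq = [22.5 × 0.44 / (4 × 5.67×10⁻⁸)]^(1/4) = (4.37×10⁷)^(1/4) = 81.3 K.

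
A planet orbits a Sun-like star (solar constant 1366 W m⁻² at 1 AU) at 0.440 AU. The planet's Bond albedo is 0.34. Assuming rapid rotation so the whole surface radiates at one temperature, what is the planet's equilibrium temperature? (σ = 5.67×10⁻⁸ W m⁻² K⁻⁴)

Flux at 0.440 AU: S = 1366/0.440² = 7060 W m⁻².
Energy balance: absorbed = emitted ⇒ πR²·S(1−A) = 4πR²·σT_eq⁴, so T_eq⁴ = S(1−A)/(4σ).
T_eq = [7060 × 0.66 / (4 × 5.67×10⁻⁸)]^(1/4) = (2.05×10¹⁰)^(1/4) = 379 K.

T_eq ≈ 379 K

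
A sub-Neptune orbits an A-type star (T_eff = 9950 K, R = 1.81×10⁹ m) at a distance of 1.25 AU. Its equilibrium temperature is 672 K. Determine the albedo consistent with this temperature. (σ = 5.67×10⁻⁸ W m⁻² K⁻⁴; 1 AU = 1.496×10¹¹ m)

d = 1.25 AU = 1.87×10¹¹ m.
L = 4πR_⋆²σT_⋆⁴ = 4π(1.81×10⁹)² × 5.67×10⁻⁸ × (9950)⁴ = 2.29×10²⁸ W.
S = L/(4πd²) = 5.21×10⁴ W m⁻².
From T_eq⁴ = S(1−A)/(4σ): 1−A = 4σT_eq⁴/S.
1−A = 4 × 5.67×10⁻⁸ × (672)⁴ / 5.21×10⁴ = 0.888.

A ≈ 0.11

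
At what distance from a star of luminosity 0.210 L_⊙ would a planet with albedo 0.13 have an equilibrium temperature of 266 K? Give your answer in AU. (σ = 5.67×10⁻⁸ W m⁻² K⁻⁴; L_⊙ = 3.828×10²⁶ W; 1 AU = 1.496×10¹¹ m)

d ≈ 0.468 AU

L = 0.210 × 3.828×10²⁶ = 8.04×10²⁵ W.
From T_eq⁴ = L(1−A)/(16πσd²): d = √[L(1−A)/(16πσT_eq⁴)].
d = √[8.04×10²⁵ × 0.87 / (16π × 5.67×10⁻⁸ × (266)⁴)] = 7.00×10¹⁰ m = 0.468 AU.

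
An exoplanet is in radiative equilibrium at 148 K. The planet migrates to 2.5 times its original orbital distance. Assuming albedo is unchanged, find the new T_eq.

T_eq ∝ L^(1/4) · d^(−1/2).
T′ = 148 / 2.5^(1/2) = 93.6 K.

T_eq ≈ 93.6 K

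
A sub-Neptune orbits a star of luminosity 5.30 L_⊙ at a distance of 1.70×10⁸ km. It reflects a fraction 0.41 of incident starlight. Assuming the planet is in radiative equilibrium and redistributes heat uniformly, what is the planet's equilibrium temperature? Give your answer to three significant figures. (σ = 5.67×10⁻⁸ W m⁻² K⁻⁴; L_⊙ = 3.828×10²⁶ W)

T_eq ≈ 347 K

d = 1.70×10⁸ km = 1.70×10¹¹ m.
L = 5.30 × 3.828×10²⁶ = 2.03×10²⁷ W.
Flux: S = L/(4πd²) = 2.03×10²⁷/(4π×(1.70×10¹¹)²) = 5590 W m⁻².
Energy balance: absorbed = emitted ⇒ πR²·S(1−A) = 4πR²·σT_eq⁴, so T_eq⁴ = S(1−A)/(4σ).
T_eq = [5590 × 0.59 / (4 × 5.67×10⁻⁸)]^(1/4) = (1.45×10¹⁰)^(1/4) = 347 K.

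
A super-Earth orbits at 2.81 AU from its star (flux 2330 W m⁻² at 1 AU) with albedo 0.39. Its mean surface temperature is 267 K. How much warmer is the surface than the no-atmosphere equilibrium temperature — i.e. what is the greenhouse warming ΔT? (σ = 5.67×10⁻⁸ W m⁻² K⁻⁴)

S = 2330/2.81² = 295.1 W m⁻².
T_eq = [S(1−A)/(4σ)]^(1/4) = [295.1×0.61/(4×5.67×10⁻⁸)]^(1/4) = 167.8 K.
ΔT = T_surf − T_eq = 267 − 167.8.

ΔT ≈ 99.2 K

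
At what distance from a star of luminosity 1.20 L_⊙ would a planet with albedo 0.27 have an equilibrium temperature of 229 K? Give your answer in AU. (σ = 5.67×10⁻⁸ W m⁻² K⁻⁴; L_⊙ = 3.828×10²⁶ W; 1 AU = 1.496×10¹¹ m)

d ≈ 1.38 AU

L = 1.20 × 3.828×10²⁶ = 4.59×10²⁶ W.
From T_eq⁴ = L(1−A)/(16πσd²): d = √[L(1−A)/(16πσT_eq⁴)].
d = √[4.59×10²⁶ × 0.73 / (16π × 5.67×10⁻⁸ × (229)⁴)] = 2.07×10¹¹ m = 1.38 AU.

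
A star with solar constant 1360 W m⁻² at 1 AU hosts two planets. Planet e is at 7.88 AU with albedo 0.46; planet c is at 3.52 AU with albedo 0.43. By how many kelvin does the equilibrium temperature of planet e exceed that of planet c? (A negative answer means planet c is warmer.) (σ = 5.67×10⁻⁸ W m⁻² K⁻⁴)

ΔT ≈ -43.9 K

T_eq = [S₀(1−A)/(4σd²)]^(1/4), so T ∝ (1−A)^(1/4) / √d.
T₁ = [1360×0.54/(4×5.67×10⁻⁸×7.88²)]^(1/4) = 84.98 K.
T₂ = [1360×0.57/(4×5.67×10⁻⁸×3.52²)]^(1/4) = 128.88 K.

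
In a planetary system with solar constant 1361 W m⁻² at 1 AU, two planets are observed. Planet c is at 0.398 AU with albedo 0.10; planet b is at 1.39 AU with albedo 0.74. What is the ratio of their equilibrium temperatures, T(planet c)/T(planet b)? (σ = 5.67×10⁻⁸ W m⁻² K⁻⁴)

T_eq = [S₀(1−A)/(4σd²)]^(1/4), so T ∝ (1−A)^(1/4) / √d.
T₁ = [1361×0.90/(4×5.67×10⁻⁸×0.398²)]^(1/4) = 429.71 K.
T₂ = [1361×0.26/(4×5.67×10⁻⁸×1.39²)]^(1/4) = 168.57 K.

T₁/T₂ ≈ 2.549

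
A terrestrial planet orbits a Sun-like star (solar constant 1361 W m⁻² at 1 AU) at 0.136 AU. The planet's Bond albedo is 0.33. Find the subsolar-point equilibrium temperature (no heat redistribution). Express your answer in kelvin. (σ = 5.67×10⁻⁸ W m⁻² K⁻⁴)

Flux at 0.136 AU: S = 1361/0.136² = 7.36×10⁴ W m⁻².
At the subsolar point the surface absorbs S(1−A) and emits σT⁴ per unit area — no factor of 4, since only the local patch is in balance.
T = [7.36×10⁴ × 0.67 / 5.67×10⁻⁸]^(1/4) = (8.70×10¹¹)^(1/4) = 966 K.

T_ss ≈ 966 K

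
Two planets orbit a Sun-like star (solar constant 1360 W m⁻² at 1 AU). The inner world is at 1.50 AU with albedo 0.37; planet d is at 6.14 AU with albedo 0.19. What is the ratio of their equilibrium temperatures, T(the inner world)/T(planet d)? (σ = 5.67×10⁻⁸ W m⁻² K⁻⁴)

T_eq = [S₀(1−A)/(4σd²)]^(1/4), so T ∝ (1−A)^(1/4) / √d.
T₁ = [1360×0.63/(4×5.67×10⁻⁸×1.50²)]^(1/4) = 202.42 K.
T₂ = [1360×0.81/(4×5.67×10⁻⁸×6.14²)]^(1/4) = 106.54 K.

T₁/T₂ ≈ 1.900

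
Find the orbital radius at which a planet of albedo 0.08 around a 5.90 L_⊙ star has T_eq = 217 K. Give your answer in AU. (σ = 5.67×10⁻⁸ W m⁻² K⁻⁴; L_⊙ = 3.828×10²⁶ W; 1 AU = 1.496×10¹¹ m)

d ≈ 3.83 AU

L = 5.90 × 3.828×10²⁶ = 2.26×10²⁷ W.
From T_eq⁴ = L(1−A)/(16πσd²): d = √[L(1−A)/(16πσT_eq⁴)].
d = √[2.26×10²⁷ × 0.92 / (16π × 5.67×10⁻⁸ × (217)⁴)] = 5.73×10¹¹ m = 3.83 AU.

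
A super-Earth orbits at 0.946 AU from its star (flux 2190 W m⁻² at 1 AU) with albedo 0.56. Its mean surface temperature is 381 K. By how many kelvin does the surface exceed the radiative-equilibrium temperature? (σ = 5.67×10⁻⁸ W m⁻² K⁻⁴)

S = 2190/0.946² = 2447 W m⁻².
T_eq = [S(1−A)/(4σ)]^(1/4) = [2447×0.44/(4×5.67×10⁻⁸)]^(1/4) = 262.5 K.
ΔT = T_surf − T_eq = 381 − 262.5.

ΔT ≈ 118.5 K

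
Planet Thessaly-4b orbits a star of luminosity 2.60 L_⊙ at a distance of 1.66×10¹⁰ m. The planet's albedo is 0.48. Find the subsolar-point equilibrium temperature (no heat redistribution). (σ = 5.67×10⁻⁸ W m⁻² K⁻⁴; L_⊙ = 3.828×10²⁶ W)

L = 2.60 × 3.828×10²⁶ = 9.95×10²⁶ W.
Flux: S = L/(4πd²) = 9.95×10²⁶/(4π×(1.66×10¹⁰)²) = 2.87×10⁵ W m⁻².
At the subsolar point the surface absorbs S(1−A) and emits σT⁴ per unit area — no factor of 4, since only the local patch is in balance.
T = [2.87×10⁵ × 0.52 / 5.67×10⁻⁸]^(1/4) = (2.64×10¹²)^(1/4) = 1270 K.

T_ss ≈ 1270 K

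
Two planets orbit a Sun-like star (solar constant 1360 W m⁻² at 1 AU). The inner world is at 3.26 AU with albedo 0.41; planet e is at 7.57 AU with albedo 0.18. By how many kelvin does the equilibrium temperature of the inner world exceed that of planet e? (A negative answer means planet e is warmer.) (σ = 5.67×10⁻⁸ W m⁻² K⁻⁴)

ΔT ≈ 38.8 K

T_eq = [S₀(1−A)/(4σd²)]^(1/4), so T ∝ (1−A)^(1/4) / √d.
T₁ = [1360×0.59/(4×5.67×10⁻⁸×3.26²)]^(1/4) = 135.08 K.
T₂ = [1360×0.82/(4×5.67×10⁻⁸×7.57²)]^(1/4) = 96.25 K.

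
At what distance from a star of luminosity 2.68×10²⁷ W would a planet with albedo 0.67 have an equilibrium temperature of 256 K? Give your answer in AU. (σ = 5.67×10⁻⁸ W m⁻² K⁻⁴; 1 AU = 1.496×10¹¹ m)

d ≈ 1.80 AU

From T_eq⁴ = L(1−A)/(16πσd²): d = √[L(1−A)/(16πσT_eq⁴)].
d = √[2.68×10²⁷ × 0.33 / (16π × 5.67×10⁻⁸ × (256)⁴)] = 2.69×10¹¹ m = 1.80 AU.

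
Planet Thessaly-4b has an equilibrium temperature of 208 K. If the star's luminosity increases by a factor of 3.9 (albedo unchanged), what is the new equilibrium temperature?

T_eq ∝ L^(1/4) · d^(−1/2).
T′ = 208 × 3.9^(1/4) = 292 K.

T_eq ≈ 292 K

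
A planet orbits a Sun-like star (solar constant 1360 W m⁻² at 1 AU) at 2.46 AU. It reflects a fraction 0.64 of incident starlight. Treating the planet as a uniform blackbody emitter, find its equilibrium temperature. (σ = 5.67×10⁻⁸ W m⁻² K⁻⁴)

T_eq ≈ 137 K

Flux at 2.46 AU: S = 1360/2.46² = 225 W m⁻².
Energy balance: absorbed = emitted ⇒ πR²·S(1−A) = 4πR²·σT_eq⁴, so T_eq⁴ = S(1−A)/(4σ).
T_eq = [225 × 0.36 / (4 × 5.67×10⁻⁸)]^(1/4) = (3.57×10⁸)^(1/4) = 137 K.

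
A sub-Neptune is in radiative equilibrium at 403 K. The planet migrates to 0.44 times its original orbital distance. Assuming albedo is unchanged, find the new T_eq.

T_eq ≈ 608 K

T_eq ∝ L^(1/4) · d^(−1/2).
T′ = 403 / 0.44^(1/2) = 608 K.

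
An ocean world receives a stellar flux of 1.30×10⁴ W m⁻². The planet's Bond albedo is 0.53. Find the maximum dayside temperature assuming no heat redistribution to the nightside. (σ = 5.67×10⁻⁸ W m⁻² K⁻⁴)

T_ss ≈ 573 K

With no redistribution each surface element balances locally: S(1−A) = σT⁴.
T = [1.30×10⁴ × 0.47 / 5.67×10⁻⁸]^(1/4) = (1.08×10¹¹)^(1/4) = 573 K.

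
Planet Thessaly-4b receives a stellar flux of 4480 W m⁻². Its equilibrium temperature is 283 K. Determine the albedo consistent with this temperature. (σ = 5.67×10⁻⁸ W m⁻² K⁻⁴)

A ≈ 0.68

From T_eq⁴ = S(1−A)/(4σ): 1−A = 4σT_eq⁴/S.
1−A = 4 × 5.67×10⁻⁸ × (283)⁴ / 4480 = 0.325.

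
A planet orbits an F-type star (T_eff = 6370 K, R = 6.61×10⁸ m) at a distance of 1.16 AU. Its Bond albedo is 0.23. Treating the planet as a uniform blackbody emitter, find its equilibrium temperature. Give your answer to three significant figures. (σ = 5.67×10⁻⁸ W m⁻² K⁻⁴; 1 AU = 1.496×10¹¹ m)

d = 1.16 AU = 1.74×10¹¹ m.
L = 4πR_⋆²σT_⋆⁴ = 4π(6.61×10⁸)² × 5.67×10⁻⁸ × (6370)⁴ = 5.13×10²⁶ W.
S = L/(4πd²) = 1350 W m⁻².
Energy balance: absorbed = emitted ⇒ πR²·S(1−A) = 4πR²·σT_eq⁴, so T_eq⁴ = S(1−A)/(4σ).
T_eq = [1350 × 0.77 / (4 × 5.67×10⁻⁸)]^(1/4) = (4.60×10⁹)^(1/4) = 260 K.

T_eq ≈ 260 K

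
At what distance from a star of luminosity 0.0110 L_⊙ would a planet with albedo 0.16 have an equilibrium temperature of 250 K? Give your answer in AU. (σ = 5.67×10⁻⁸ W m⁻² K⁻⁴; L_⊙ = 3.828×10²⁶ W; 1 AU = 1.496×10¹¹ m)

d ≈ 0.119 AU

L = 0.0110 × 3.828×10²⁶ = 4.21×10²⁴ W.
From T_eq⁴ = L(1−A)/(16πσd²): d = √[L(1−A)/(16πσT_eq⁴)].
d = √[4.21×10²⁴ × 0.84 / (16π × 5.67×10⁻⁸ × (250)⁴)] = 1.78×10¹⁰ m = 0.119 AU.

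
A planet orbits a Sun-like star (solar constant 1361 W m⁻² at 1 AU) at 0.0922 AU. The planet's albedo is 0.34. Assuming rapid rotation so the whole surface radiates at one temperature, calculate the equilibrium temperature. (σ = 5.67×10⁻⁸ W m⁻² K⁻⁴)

Flux at 0.0922 AU: S = 1361/0.0922² = 1.60×10⁵ W m⁻².
Energy balance: absorbed = emitted ⇒ πR²·S(1−A) = 4πR²·σT_eq⁴, so T_eq⁴ = S(1−A)/(4σ).
T_eq = [1.60×10⁵ × 0.66 / (4 × 5.67×10⁻⁸)]^(1/4) = (4.66×10¹¹)^(1/4) = 826 K.

T_eq ≈ 826 K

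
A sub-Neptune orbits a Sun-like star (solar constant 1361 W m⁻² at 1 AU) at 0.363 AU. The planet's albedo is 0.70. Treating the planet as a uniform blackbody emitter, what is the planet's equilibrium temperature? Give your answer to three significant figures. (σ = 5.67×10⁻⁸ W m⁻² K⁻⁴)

T_eq ≈ 342 K

Flux at 0.363 AU: S = 1361/0.363² = 1.03×10⁴ W m⁻².
Energy balance: absorbed = emitted ⇒ πR²·S(1−A) = 4πR²·σT_eq⁴, so T_eq⁴ = S(1−A)/(4σ).
T_eq = [1.03×10⁴ × 0.30 / (4 × 5.67×10⁻⁸)]^(1/4) = (1.37×10¹⁰)^(1/4) = 342 K.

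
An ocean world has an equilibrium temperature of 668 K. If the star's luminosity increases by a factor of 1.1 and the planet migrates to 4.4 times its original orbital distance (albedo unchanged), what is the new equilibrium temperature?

T_eq ∝ L^(1/4) · d^(−1/2).
T′ = 668 × 1.1^(1/4) / 4.4^(1/2) = 326 K.

T_eq ≈ 326 K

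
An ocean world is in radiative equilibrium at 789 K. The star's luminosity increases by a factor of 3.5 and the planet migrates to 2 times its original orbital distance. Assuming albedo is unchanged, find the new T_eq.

T_eq ≈ 763 K

T_eq ∝ L^(1/4) · d^(−1/2).
T′ = 789 × 3.5^(1/4) / 2^(1/2) = 763 K.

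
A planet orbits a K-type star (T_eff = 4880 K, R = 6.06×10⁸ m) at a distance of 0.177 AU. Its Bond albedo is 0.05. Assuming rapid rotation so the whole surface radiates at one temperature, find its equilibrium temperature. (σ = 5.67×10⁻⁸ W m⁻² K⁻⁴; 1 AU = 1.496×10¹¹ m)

d = 0.177 AU = 2.65×10¹⁰ m.
L = 4πR_⋆²σT_⋆⁴ = 4π(6.06×10⁸)² × 5.67×10⁻⁸ × (4880)⁴ = 1.48×10²⁶ W.
S = L/(4πd²) = 1.68×10⁴ W m⁻².
Energy balance: absorbed = emitted ⇒ πR²·S(1−A) = 4πR²·σT_eq⁴, so T_eq⁴ = S(1−A)/(4σ).
T_eq = [1.68×10⁴ × 0.95 / (4 × 5.67×10⁻⁸)]^(1/4) = (7.05×10¹⁰)^(1/4) = 515 K.

T_eq ≈ 515 K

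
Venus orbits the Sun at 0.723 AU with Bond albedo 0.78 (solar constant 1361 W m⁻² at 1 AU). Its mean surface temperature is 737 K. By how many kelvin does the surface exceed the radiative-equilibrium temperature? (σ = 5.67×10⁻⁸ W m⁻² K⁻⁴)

S = 1361/0.723² = 2604 W m⁻².
T_eq = [S(1−A)/(4σ)]^(1/4) = [2604×0.22/(4×5.67×10⁻⁸)]^(1/4) = 224.2 K.
ΔT = T_surf − T_eq = 737 − 224.2.

ΔT ≈ 512.8 K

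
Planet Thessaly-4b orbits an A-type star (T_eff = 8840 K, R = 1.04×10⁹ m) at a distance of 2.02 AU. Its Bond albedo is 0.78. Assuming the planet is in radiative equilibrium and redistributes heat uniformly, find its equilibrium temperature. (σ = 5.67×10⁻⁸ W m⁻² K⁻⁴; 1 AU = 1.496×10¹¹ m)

T_eq ≈ 251 K

d = 2.02 AU = 3.02×10¹¹ m.
L = 4πR_⋆²σT_⋆⁴ = 4π(1.04×10⁹)² × 5.67×10⁻⁸ × (8840)⁴ = 4.71×10²⁷ W.
S = L/(4πd²) = 4100 W m⁻².
Energy balance: absorbed = emitted ⇒ πR²·S(1−A) = 4πR²·σT_eq⁴, so T_eq⁴ = S(1−A)/(4σ).
T_eq = [4100 × 0.22 / (4 × 5.67×10⁻⁸)]^(1/4) = (3.98×10⁹)^(1/4) = 251 K.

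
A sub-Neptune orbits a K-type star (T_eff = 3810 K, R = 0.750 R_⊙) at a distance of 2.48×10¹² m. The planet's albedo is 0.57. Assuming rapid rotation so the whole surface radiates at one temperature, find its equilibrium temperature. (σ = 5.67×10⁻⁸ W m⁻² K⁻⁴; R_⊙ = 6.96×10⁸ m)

R_⋆ = 0.750 × 6.96×10⁸ = 5.22×10⁸ m.
L = 4πR_⋆²σT_⋆⁴ = 4π(5.22×10⁸)² × 5.67×10⁻⁸ × (3810)⁴ = 4.09×10²⁵ W.
S = L/(4πd²) = 0.529 W m⁻².
Energy balance: absorbed = emitted ⇒ πR²·S(1−A) = 4πR²·σT_eq⁴, so T_eq⁴ = S(1−A)/(4σ).
T_eq = [0.529 × 0.43 / (4 × 5.67×10⁻⁸)]^(1/4) = (1.00×10⁶)^(1/4) = 31.7 K.

T_eq ≈ 31.7 K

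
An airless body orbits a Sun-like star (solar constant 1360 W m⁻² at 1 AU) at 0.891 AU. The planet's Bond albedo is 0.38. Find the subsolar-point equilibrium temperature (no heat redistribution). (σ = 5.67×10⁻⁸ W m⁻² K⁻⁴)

T_ss ≈ 370 K

Flux at 0.891 AU: S = 1360/0.891² = 1710 W m⁻².
At the subsolar point the surface absorbs S(1−A) and emits σT⁴ per unit area — no factor of 4, since only the local patch is in balance.
T = [1710 × 0.62 / 5.67×10⁻⁸]^(1/4) = (1.87×10¹⁰)^(1/4) = 370 K.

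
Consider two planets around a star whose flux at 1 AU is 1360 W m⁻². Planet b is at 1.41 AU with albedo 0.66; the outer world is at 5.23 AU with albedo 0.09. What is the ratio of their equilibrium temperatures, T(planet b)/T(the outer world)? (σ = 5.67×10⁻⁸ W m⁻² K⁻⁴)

T_eq = [S₀(1−A)/(4σd²)]^(1/4), so T ∝ (1−A)^(1/4) / √d.
T₁ = [1360×0.34/(4×5.67×10⁻⁸×1.41²)]^(1/4) = 178.95 K.
T₂ = [1360×0.91/(4×5.67×10⁻⁸×5.23²)]^(1/4) = 118.85 K.

T₁/T₂ ≈ 1.506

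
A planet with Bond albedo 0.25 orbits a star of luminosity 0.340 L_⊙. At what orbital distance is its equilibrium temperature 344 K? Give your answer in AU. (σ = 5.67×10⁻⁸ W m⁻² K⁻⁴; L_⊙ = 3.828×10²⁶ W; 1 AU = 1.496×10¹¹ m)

L = 0.340 × 3.828×10²⁶ = 1.30×10²⁶ W.
From T_eq⁴ = L(1−A)/(16πσd²): d = √[L(1−A)/(16πσT_eq⁴)].
d = √[1.30×10²⁶ × 0.75 / (16π × 5.67×10⁻⁸ × (344)⁴)] = 4.95×10¹⁰ m = 0.331 AU.

d ≈ 0.331 AU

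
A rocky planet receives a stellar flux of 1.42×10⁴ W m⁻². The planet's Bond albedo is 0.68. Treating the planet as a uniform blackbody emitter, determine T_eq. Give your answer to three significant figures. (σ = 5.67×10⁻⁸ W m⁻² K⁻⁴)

Energy balance: absorbed = emitted ⇒ πR²·S(1−A) = 4πR²·σT_eq⁴, so T_eq⁴ = S(1−A)/(4σ).
T_eq = [1.42×10⁴ × 0.32 / (4 × 5.67×10⁻⁸)]^(1/4) = (2.00×10¹⁰)^(1/4) = 376 K.

T_eq ≈ 376 K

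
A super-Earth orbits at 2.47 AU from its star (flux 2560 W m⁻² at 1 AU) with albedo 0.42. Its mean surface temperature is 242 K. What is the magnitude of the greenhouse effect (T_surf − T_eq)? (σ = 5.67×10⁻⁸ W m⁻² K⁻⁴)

ΔT ≈ 61.0 K

S = 2560/2.47² = 419.6 W m⁻².
T_eq = [S(1−A)/(4σ)]^(1/4) = [419.6×0.58/(4×5.67×10⁻⁸)]^(1/4) = 181.0 K.
ΔT = T_surf − T_eq = 242 − 181.0.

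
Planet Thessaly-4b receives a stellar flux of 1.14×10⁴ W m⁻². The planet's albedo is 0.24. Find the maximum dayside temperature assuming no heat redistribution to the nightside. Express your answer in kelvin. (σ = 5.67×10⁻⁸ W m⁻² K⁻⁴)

With no redistribution each surface element balances locally: S(1−A) = σT⁴.
T = [1.14×10⁴ × 0.76 / 5.67×10⁻⁸]^(1/4) = (1.53×10¹¹)^(1/4) = 625 K.

T_ss ≈ 625 K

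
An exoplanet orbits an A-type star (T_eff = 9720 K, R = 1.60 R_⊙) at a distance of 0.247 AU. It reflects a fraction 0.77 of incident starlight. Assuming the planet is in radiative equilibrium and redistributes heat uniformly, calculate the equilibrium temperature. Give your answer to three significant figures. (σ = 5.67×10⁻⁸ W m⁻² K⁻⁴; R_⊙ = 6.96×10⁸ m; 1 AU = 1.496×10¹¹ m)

R_⋆ = 1.60 × 6.96×10⁸ = 1.11×10⁹ m.
d = 0.247 AU = 3.70×10¹⁰ m.
L = 4πR_⋆²σT_⋆⁴ = 4π(1.11×10⁹)² × 5.67×10⁻⁸ × (9720)⁴ = 7.89×10²⁷ W.
S = L/(4πd²) = 4.60×10⁵ W m⁻².
Energy balance: absorbed = emitted ⇒ πR²·S(1−A) = 4πR²·σT_eq⁴, so T_eq⁴ = S(1−A)/(4σ).
T_eq = [4.60×10⁵ × 0.23 / (4 × 5.67×10⁻⁸)]^(1/4) = (4.66×10¹¹)^(1/4) = 826 K.

T_eq ≈ 826 K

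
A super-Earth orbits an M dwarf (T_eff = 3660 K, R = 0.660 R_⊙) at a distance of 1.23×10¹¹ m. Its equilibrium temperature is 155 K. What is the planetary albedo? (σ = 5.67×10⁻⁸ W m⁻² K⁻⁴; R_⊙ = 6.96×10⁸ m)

R_⋆ = 0.660 × 6.96×10⁸ = 4.59×10⁸ m.
L = 4πR_⋆²σT_⋆⁴ = 4π(4.59×10⁸)² × 5.67×10⁻⁸ × (3660)⁴ = 2.70×10²⁵ W.
S = L/(4πd²) = 142 W m⁻².
From T_eq⁴ = S(1−A)/(4σ): 1−A = 4σT_eq⁴/S.
1−A = 4 × 5.67×10⁻⁸ × (155)⁴ / 142 = 0.922.

A ≈ 0.08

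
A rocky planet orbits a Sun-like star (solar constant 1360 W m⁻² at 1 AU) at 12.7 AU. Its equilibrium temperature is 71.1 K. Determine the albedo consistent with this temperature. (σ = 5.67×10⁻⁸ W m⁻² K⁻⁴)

A ≈ 0.31

Flux at 12.7 AU: S = 1360/12.7² = 8.43 W m⁻².
From T_eq⁴ = S(1−A)/(4σ): 1−A = 4σT_eq⁴/S.
1−A = 4 × 5.67×10⁻⁸ × (71.1)⁴ / 8.43 = 0.687.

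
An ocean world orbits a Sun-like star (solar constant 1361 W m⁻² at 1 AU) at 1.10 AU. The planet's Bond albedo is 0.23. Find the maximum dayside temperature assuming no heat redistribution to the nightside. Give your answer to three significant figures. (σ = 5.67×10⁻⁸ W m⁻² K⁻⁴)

T_ss ≈ 352 K

Flux at 1.10 AU: S = 1361/1.10² = 1120 W m⁻².
With no redistribution each surface element balances locally: S(1−A) = σT⁴.
T = [1120 × 0.77 / 5.67×10⁻⁸]^(1/4) = (1.53×10¹⁰)^(1/4) = 352 K.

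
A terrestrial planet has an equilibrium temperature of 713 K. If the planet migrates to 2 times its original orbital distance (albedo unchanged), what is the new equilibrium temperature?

T_eq ∝ L^(1/4) · d^(−1/2).
T′ = 713 / 2^(1/2) = 504 K.

T_eq ≈ 504 K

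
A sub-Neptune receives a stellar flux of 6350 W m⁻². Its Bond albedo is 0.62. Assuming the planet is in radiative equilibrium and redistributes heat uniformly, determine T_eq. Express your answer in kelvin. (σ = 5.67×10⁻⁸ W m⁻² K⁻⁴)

T_eq ≈ 321 K

Energy balance: absorbed = emitted ⇒ πR²·S(1−A) = 4πR²·σT_eq⁴, so T_eq⁴ = S(1−A)/(4σ).
T_eq = [6350 × 0.38 / (4 × 5.67×10⁻⁸)]^(1/4) = (1.06×10¹⁰)^(1/4) = 321 K.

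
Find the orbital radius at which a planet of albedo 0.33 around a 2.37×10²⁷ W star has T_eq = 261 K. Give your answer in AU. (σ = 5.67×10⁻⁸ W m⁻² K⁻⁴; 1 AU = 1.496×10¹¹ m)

d ≈ 2.32 AU

From T_eq⁴ = L(1−A)/(16πσd²): d = √[L(1−A)/(16πσT_eq⁴)].
d = √[2.37×10²⁷ × 0.67 / (16π × 5.67×10⁻⁸ × (261)⁴)] = 3.47×10¹¹ m = 2.32 AU.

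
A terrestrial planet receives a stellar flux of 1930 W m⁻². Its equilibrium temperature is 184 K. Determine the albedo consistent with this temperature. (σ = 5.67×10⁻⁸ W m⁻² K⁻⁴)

From T_eq⁴ = S(1−A)/(4σ): 1−A = 4σT_eq⁴/S.
1−A = 4 × 5.67×10⁻⁸ × (184)⁴ / 1930 = 0.135.

A ≈ 0.87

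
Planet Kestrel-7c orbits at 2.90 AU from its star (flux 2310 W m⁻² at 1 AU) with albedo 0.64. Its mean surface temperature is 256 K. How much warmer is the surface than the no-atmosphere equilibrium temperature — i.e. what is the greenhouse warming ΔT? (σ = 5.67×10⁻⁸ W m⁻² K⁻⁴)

ΔT ≈ 111.5 K

S = 2310/2.90² = 274.7 W m⁻².
T_eq = [S(1−A)/(4σ)]^(1/4) = [274.7×0.36/(4×5.67×10⁻⁸)]^(1/4) = 144.5 K.
ΔT = T_surf − T_eq = 256 − 144.5.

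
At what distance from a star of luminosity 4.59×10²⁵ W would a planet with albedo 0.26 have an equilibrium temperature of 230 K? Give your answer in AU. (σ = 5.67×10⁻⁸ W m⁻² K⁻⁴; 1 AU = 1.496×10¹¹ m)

From T_eq⁴ = L(1−A)/(16πσd²): d = √[L(1−A)/(16πσT_eq⁴)].
d = √[4.59×10²⁵ × 0.74 / (16π × 5.67×10⁻⁸ × (230)⁴)] = 6.53×10¹⁰ m = 0.436 AU.

d ≈ 0.436 AU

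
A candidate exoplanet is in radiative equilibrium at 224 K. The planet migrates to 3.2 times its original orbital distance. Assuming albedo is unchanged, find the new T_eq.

T_eq ≈ 125 K

T_eq ∝ L^(1/4) · d^(−1/2).
T′ = 224 / 3.2^(1/2) = 125 K.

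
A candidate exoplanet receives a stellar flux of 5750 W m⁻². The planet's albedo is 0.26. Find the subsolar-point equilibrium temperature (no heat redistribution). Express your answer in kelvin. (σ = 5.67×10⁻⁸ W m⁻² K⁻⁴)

At the subsolar point the surface absorbs S(1−A) and emits σT⁴ per unit area — no factor of 4, since only the local patch is in balance.
T = [5750 × 0.74 / 5.67×10⁻⁸]^(1/4) = (7.50×10¹⁰)^(1/4) = 523 K.

T_ss ≈ 523 K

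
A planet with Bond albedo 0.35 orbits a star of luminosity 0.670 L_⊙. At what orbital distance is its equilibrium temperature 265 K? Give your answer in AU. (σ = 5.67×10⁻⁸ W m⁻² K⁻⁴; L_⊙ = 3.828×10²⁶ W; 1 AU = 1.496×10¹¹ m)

d ≈ 0.728 AU

L = 0.670 × 3.828×10²⁶ = 2.56×10²⁶ W.
From T_eq⁴ = L(1−A)/(16πσd²): d = √[L(1−A)/(16πσT_eq⁴)].
d = √[2.56×10²⁶ × 0.65 / (16π × 5.67×10⁻⁸ × (265)⁴)] = 1.09×10¹¹ m = 0.728 AU.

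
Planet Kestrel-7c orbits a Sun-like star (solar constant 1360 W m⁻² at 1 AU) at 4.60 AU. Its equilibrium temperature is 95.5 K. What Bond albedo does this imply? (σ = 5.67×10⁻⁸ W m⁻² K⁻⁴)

Flux at 4.60 AU: S = 1360/4.60² = 64.3 W m⁻².
From T_eq⁴ = S(1−A)/(4σ): 1−A = 4σT_eq⁴/S.
1−A = 4 × 5.67×10⁻⁸ × (95.5)⁴ / 64.3 = 0.294.

A ≈ 0.71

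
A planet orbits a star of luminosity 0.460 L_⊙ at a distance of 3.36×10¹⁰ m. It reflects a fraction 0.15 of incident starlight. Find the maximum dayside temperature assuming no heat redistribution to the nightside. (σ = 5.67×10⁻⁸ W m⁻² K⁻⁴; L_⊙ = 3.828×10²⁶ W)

L = 0.460 × 3.828×10²⁶ = 1.76×10²⁶ W.
Flux: S = L/(4πd²) = 1.76×10²⁶/(4π×(3.36×10¹⁰)²) = 1.24×10⁴ W m⁻².
With no redistribution each surface element balances locally: S(1−A) = σT⁴.
T = [1.24×10⁴ × 0.85 / 5.67×10⁻⁸]^(1/4) = (1.86×10¹¹)^(1/4) = 657 K.

T_ss ≈ 657 K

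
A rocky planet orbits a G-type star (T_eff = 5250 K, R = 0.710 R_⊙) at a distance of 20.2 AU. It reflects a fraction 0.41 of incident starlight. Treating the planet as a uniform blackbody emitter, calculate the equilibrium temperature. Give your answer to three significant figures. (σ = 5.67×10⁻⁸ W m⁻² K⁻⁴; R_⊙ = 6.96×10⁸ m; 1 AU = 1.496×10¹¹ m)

R_⋆ = 0.710 × 6.96×10⁸ = 4.94×10⁸ m.
d = 20.2 AU = 3.02×10¹² m.
L = 4πR_⋆²σT_⋆⁴ = 4π(4.94×10⁸)² × 5.67×10⁻⁸ × (5250)⁴ = 1.32×10²⁶ W.
S = L/(4πd²) = 1.15 W m⁻².
Energy balance: absorbed = emitted ⇒ πR²·S(1−A) = 4πR²·σT_eq⁴, so T_eq⁴ = S(1−A)/(4σ).
T_eq = [1.15 × 0.59 / (4 × 5.67×10⁻⁸)]^(1/4) = (3.00×10⁶)^(1/4) = 41.6 K.

T_eq ≈ 41.6 K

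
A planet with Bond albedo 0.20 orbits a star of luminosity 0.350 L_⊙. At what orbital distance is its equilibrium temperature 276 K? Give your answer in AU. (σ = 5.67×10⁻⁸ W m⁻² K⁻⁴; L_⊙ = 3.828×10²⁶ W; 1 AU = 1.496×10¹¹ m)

d ≈ 0.538 AU

L = 0.350 × 3.828×10²⁶ = 1.34×10²⁶ W.
From T_eq⁴ = L(1−A)/(16πσd²): d = √[L(1−A)/(16πσT_eq⁴)].
d = √[1.34×10²⁶ × 0.80 / (16π × 5.67×10⁻⁸ × (276)⁴)] = 8.05×10¹⁰ m = 0.538 AU.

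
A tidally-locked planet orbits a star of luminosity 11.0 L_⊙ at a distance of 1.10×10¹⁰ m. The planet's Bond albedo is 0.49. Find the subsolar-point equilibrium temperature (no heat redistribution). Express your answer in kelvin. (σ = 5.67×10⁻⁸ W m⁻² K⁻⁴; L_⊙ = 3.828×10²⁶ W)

T_ss ≈ 2230 K

L = 11.0 × 3.828×10²⁶ = 4.21×10²⁷ W.
Flux: S = L/(4πd²) = 4.21×10²⁷/(4π×(1.10×10¹⁰)²) = 2.77×10⁶ W m⁻².
At the subsolar point the surface absorbs S(1−A) and emits σT⁴ per unit area — no factor of 4, since only the local patch is in balance.
T = [2.77×10⁶ × 0.51 / 5.67×10⁻⁸]^(1/4) = (2.49×10¹³)^(1/4) = 2230 K.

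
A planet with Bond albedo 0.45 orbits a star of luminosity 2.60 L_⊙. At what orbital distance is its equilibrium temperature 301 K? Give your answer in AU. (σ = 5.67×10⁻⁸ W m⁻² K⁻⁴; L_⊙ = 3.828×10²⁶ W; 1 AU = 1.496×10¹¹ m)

d ≈ 1.02 AU

L = 2.60 × 3.828×10²⁶ = 9.95×10²⁶ W.
From T_eq⁴ = L(1−A)/(16πσd²): d = √[L(1−A)/(16πσT_eq⁴)].
d = √[9.95×10²⁶ × 0.55 / (16π × 5.67×10⁻⁸ × (301)⁴)] = 1.53×10¹¹ m = 1.02 AU.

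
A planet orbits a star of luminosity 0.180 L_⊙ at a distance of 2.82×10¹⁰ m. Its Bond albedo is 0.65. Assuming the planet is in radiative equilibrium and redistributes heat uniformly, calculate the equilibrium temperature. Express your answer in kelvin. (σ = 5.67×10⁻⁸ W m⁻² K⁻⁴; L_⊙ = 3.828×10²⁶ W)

T_eq ≈ 321 K

L = 0.180 × 3.828×10²⁶ = 6.89×10²⁵ W.
Flux: S = L/(4πd²) = 6.89×10²⁵/(4π×(2.82×10¹⁰)²) = 6900 W m⁻².
Energy balance: absorbed = emitted ⇒ πR²·S(1−A) = 4πR²·σT_eq⁴, so T_eq⁴ = S(1−A)/(4σ).
T_eq = [6900 × 0.35 / (4 × 5.67×10⁻⁸)]^(1/4) = (1.06×10¹⁰)^(1/4) = 321 K.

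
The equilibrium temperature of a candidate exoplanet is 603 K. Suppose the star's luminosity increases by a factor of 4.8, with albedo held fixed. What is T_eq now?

T_eq ∝ L^(1/4) · d^(−1/2).
T′ = 603 × 4.8^(1/4) = 893 K.

T_eq ≈ 893 K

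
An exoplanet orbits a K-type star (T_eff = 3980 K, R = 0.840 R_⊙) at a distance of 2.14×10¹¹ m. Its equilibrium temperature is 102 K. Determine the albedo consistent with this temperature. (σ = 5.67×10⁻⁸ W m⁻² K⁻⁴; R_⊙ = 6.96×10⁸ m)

A ≈ 0.77

R_⋆ = 0.840 × 6.96×10⁸ = 5.85×10⁸ m.
L = 4πR_⋆²σT_⋆⁴ = 4π(5.85×10⁸)² × 5.67×10⁻⁸ × (3980)⁴ = 6.11×10²⁵ W.
S = L/(4πd²) = 106 W m⁻².
From T_eq⁴ = S(1−A)/(4σ): 1−A = 4σT_eq⁴/S.
1−A = 4 × 5.67×10⁻⁸ × (102)⁴ / 106 = 0.231.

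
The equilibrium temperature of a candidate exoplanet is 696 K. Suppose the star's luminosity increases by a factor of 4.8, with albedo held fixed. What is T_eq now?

T_eq ∝ L^(1/4) · d^(−1/2).
T′ = 696 × 4.8^(1/4) = 1030 K.

T_eq ≈ 1030 K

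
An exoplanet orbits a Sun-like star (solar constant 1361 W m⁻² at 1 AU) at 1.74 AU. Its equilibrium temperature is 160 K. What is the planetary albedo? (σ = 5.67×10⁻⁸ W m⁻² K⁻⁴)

A ≈ 0.67

Flux at 1.74 AU: S = 1361/1.74² = 450 W m⁻².
From T_eq⁴ = S(1−A)/(4σ): 1−A = 4σT_eq⁴/S.
1−A = 4 × 5.67×10⁻⁸ × (160)⁴ / 450 = 0.331.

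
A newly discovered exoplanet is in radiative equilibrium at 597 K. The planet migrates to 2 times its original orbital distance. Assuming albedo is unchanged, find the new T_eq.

T_eq ≈ 422 K

T_eq ∝ L^(1/4) · d^(−1/2).
T′ = 597 / 2^(1/2) = 422 K.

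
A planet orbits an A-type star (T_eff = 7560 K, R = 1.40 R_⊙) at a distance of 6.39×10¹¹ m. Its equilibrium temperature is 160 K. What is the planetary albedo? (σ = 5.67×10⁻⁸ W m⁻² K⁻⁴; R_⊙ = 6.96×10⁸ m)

A ≈ 0.65

R_⋆ = 1.40 × 6.96×10⁸ = 9.74×10⁸ m.
L = 4πR_⋆²σT_⋆⁴ = 4π(9.74×10⁸)² × 5.67×10⁻⁸ × (7560)⁴ = 2.21×10²⁷ W.
S = L/(4πd²) = 431 W m⁻².
From T_eq⁴ = S(1−A)/(4σ): 1−A = 4σT_eq⁴/S.
1−A = 4 × 5.67×10⁻⁸ × (160)⁴ / 431 = 0.345.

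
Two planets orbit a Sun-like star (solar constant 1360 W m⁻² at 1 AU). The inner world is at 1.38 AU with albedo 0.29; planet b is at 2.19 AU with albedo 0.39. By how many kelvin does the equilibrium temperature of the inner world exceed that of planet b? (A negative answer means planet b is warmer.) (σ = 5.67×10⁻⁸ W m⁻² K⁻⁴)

T_eq = [S₀(1−A)/(4σd²)]^(1/4), so T ∝ (1−A)^(1/4) / √d.
T₁ = [1360×0.71/(4×5.67×10⁻⁸×1.38²)]^(1/4) = 217.44 K.
T₂ = [1360×0.61/(4×5.67×10⁻⁸×2.19²)]^(1/4) = 166.18 K.

ΔT ≈ 51.3 K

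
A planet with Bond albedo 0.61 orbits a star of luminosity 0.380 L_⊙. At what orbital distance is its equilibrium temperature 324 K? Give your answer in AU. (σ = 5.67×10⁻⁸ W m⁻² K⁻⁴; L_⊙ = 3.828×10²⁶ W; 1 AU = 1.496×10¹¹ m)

L = 0.380 × 3.828×10²⁶ = 1.45×10²⁶ W.
From T_eq⁴ = L(1−A)/(16πσd²): d = √[L(1−A)/(16πσT_eq⁴)].
d = √[1.45×10²⁶ × 0.39 / (16π × 5.67×10⁻⁸ × (324)⁴)] = 4.25×10¹⁰ m = 0.284 AU.

d ≈ 0.284 AU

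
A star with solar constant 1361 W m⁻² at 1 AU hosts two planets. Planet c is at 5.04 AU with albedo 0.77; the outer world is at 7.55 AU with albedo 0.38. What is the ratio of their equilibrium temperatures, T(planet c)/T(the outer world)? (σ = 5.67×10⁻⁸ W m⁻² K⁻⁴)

T_eq = [S₀(1−A)/(4σd²)]^(1/4), so T ∝ (1−A)^(1/4) / √d.
T₁ = [1361×0.23/(4×5.67×10⁻⁸×5.04²)]^(1/4) = 85.86 K.
T₂ = [1361×0.62/(4×5.67×10⁻⁸×7.55²)]^(1/4) = 89.88 K.

T₁/T₂ ≈ 0.955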